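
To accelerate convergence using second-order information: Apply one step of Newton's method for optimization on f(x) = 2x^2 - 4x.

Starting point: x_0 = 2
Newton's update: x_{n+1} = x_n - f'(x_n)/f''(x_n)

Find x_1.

f(x) = 2x^2 - 4x
f'(x) = 4x + (-4), f''(x) = 4
Newton step: x_1 = x_0 - f'(x_0)/f''(x_0)
f'(2) = 4
x_1 = 2 - 4/4 = 1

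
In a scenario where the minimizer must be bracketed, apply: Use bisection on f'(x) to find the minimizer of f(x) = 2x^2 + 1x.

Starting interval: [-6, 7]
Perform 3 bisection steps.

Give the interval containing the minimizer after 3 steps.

Finding critical point of f(x) = 2x^2 + 1x using bisection on f'(x) = 4x + 1.
f'(x) = 0 when x = -1/4.
Starting interval: [-6, 7]
Step 1: mid = 1/2, f'(mid) = 3, new interval = [-6, 1/2]
Step 2: mid = -11/4, f'(mid) = -10, new interval = [-11/4, 1/2]
Step 3: mid = -9/8, f'(mid) = -7/2, new interval = [-9/8, 1/2]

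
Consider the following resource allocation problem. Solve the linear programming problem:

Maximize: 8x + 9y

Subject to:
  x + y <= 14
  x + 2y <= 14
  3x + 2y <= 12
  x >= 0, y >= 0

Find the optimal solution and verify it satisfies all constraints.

Feasible vertices: (0, 0), (0, 6), (4, 0)
Objective 8x + 9y at each vertex:
  (0, 0): 0
  (0, 6): 54
  (4, 0): 32
Maximum is 54 at (0, 6).
Verify constraints at (x, y) = (0, 6):
  1*0 + 1*6 = 6 <= 14
  1*0 + 2*6 = 12 <= 14
  3*0 + 2*6 = 12 <= 12 (active)
  x = 0 >= 0, y = 6 >= 0. All constraints satisfied.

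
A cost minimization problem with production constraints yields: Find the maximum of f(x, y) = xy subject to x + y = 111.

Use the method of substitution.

Substitute y = 111 - x into f(x,y) = xy:
g(x) = x(111 - x) = 111x - x^2
g'(x) = 111 - 2x = 0  =>  x = 111/2
y = 111 - 111/2 = 111/2
Maximum value = (111/2) * (111/2) = 12321/4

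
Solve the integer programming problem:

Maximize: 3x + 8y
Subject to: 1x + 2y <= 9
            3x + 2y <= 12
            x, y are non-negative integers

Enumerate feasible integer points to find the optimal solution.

Constraint 1: 1x + 2y <= 9
Constraint 2: 3x + 2y <= 12
Feasible x range (need y >= 0): 0 <= x <= min(9/1, 12/3) => x in {0, ..., 4}.
Enumerate feasible integer points row by row (the coefficient of y is 8 > 0, so for each x the largest feasible y gives the best value):
  x = 0: y <= min((9 - 1*0)/2, (12 - 3*0)/2) => y in {0, ..., 4}; best 3*0 + 8*4 = 32
  x = 1: y <= min((9 - 1*1)/2, (12 - 3*1)/2) => y in {0, ..., 4}; best 3*1 + 8*4 = 35
  x = 2: y <= min((9 - 1*2)/2, (12 - 3*2)/2) => y in {0, ..., 3}; best 3*2 + 8*3 = 30
  x = 3: y <= min((9 - 1*3)/2, (12 - 3*3)/2) => y in {0, ..., 1}; best 3*3 + 8*1 = 17
  x = 4: y <= min((9 - 1*4)/2, (12 - 3*4)/2) => y in {0}; best 3*4 + 8*0 = 12
The maximum 3x + 8y = 35 is achieved at x = 1, y = 4.
Check: 1*1 + 2*4 = 9 <= 9 and 3*1 + 2*4 = 11 <= 12.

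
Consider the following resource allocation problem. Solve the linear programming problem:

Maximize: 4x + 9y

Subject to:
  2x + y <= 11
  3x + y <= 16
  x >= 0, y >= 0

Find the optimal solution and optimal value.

Feasible vertices: (0, 0), (0, 11), (5, 1), (16/3, 0)
Objective 4x + 9y at each:
  (0, 0): 0
  (0, 11): 99
  (5, 1): 29
  (16/3, 0): 64/3
Maximum is 99 at (0, 11).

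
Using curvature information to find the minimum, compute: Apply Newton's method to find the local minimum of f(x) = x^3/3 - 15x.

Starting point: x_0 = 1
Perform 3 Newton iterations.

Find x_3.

f(x) = x^3/3 - 15x
f'(x) = x^2 - 15, f''(x) = 2x
Newton update: x_{n+1} = x_n - (x_n^2 - 15)/(2*x_n)
Step 1: x_0 = 1, f'=-14, f''=2, x_1 = 8
Step 2: x_1 = 8, f'=49, f''=16, x_2 = 79/16
Step 3: x_2 = 79/16, f'=2401/256, f''=79/8, x_3 = 10081/2528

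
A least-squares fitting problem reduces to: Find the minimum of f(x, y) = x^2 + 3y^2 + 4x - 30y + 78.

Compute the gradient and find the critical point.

f(x,y) = x^2 + 3y^2 + 4x - 30y + 78
df/dx = 2x + (4) = 0  =>  x = -2
df/dy = 6y + (-30) = 0  =>  y = 5
f(-2, 5) = 1*(-2)^2 + 3*(5)^2 + 4*(-2) + -30*(5) + 78 = -1
Hessian is diagonal with entries 2, 6 > 0, so this is a minimum.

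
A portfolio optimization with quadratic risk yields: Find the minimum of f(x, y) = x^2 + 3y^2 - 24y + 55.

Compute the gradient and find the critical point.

f(x,y) = x^2 + 3y^2 - 24y + 55
df/dx = 2x + (0) = 0  =>  x = 0
df/dy = 6y + (-24) = 0  =>  y = 4
f(0, 4) = 1*(0)^2 + 3*(4)^2 + -24*(4) + 55 = 7
Hessian is diagonal with entries 2, 6 > 0, so this is a minimum.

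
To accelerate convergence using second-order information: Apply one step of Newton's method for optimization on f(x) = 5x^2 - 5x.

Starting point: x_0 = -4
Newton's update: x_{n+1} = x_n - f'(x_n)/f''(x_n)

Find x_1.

f(x) = 5x^2 - 5x
f'(x) = 10x + (-5), f''(x) = 10
Newton step: x_1 = x_0 - f'(x_0)/f''(x_0)
f'(-4) = -45
x_1 = -4 - -45/10 = 1/2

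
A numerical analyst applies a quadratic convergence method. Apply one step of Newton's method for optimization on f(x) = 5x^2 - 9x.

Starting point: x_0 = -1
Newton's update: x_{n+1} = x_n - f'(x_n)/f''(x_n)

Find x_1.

f(x) = 5x^2 - 9x
f'(x) = 10x + (-9), f''(x) = 10
Newton step: x_1 = x_0 - f'(x_0)/f''(x_0)
f'(-1) = -19
x_1 = -1 - -19/10 = 9/10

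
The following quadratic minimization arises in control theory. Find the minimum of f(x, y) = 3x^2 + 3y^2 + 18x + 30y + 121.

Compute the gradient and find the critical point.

f(x,y) = 3x^2 + 3y^2 + 18x + 30y + 121
df/dx = 6x + (18) = 0  =>  x = -3
df/dy = 6y + (30) = 0  =>  y = -5
f(-3, -5) = 3*(-3)^2 + 3*(-5)^2 + 18*(-3) + 30*(-5) + 121 = 19
Hessian is diagonal with entries 6, 6 > 0, so this is a minimum.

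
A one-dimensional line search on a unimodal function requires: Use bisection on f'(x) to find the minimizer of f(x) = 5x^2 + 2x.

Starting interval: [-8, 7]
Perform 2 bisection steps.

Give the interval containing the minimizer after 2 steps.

Finding critical point of f(x) = 5x^2 + 2x using bisection on f'(x) = 10x + 2.
f'(x) = 0 when x = -1/5.
Starting interval: [-8, 7]
Step 1: mid = -1/2, f'(mid) = -3, new interval = [-1/2, 7]
Step 2: mid = 13/4, f'(mid) = 69/2, new interval = [-1/2, 13/4]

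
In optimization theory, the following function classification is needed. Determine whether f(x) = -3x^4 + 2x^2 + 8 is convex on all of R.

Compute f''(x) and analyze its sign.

f(x) = -3x^4 + 2x^2 + 8
f'(x) = -12x^3 + 4x
f''(x) = -36x^2 + 4
f''(x) = -36x^2 + 4 -> -inf as |x| -> inf
Therefore, f is not globally convex on R.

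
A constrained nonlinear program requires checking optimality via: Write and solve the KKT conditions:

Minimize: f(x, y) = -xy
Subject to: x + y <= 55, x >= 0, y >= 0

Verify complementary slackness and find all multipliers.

Problem: min -xy s.t. x + y <= 55 (multiplier lambda), x >= 0 (mu_x), y >= 0 (mu_y)
KKT stationarity: -y + lambda - mu_x = 0, -x + lambda - mu_y = 0, with lambda, mu_x, mu_y >= 0
Complementary slackness: lambda*(x + y - 55) = 0, mu_x*x = 0, mu_y*y = 0
If lambda = 0: y = -mu_x <= 0 and x = -mu_y <= 0 force x = y = 0 with f = 0; but x = y = 55/2 is feasible with f = -3025/4 < 0, so this is not the minimum. Hence lambda > 0 and x + y = 55.
Try x > 0, y > 0 (so mu_x = mu_y = 0): y = lambda, x = lambda => x = y = lambda
x + y = 55 => 2*lambda = 55 => lambda = 55/2
x* = y* = 55/2 > 0, consistent with mu_x = mu_y = 0.
(Any feasible point with x = 0 or y = 0 has f = 0 > -3025/4, so the minimum is not on those boundaries.)
min(-xy) = -3025/4 (i.e. max xy = 3025/4)
Multipliers: lambda = 55/2, mu_x = 0, mu_y = 0
Complementary slackness: lambda*(x + y - 55) = 55/2*(55/2 + 55/2 - 55) = 0, mu_x*x = 0*55/2 = 0, mu_y*y = 0*55/2 = 0. Satisfied.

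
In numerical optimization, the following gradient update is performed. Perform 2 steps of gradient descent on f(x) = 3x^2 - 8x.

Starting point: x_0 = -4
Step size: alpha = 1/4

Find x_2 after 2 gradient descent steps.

f(x) = 3x^2 - 8x, f'(x) = 6x + (-8)
Step 1: f'(-4) = -32, x_1 = -4 - 1/4 * -32 = 4
Step 2: f'(4) = 16, x_2 = 4 - 1/4 * 16 = 0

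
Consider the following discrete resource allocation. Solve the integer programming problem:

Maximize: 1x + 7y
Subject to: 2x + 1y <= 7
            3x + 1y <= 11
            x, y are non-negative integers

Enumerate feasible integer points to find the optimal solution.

Constraint 1: 2x + 1y <= 7
Constraint 2: 3x + 1y <= 11
Feasible x range (need y >= 0): 0 <= x <= min(7/2, 11/3) => x in {0, ..., 3}.
Enumerate feasible integer points row by row (the coefficient of y is 7 > 0, so for each x the largest feasible y gives the best value):
  x = 0: y <= min((7 - 2*0)/1, (11 - 3*0)/1) => y in {0, ..., 7}; best 1*0 + 7*7 = 49
  x = 1: y <= min((7 - 2*1)/1, (11 - 3*1)/1) => y in {0, ..., 5}; best 1*1 + 7*5 = 36
  x = 2: y <= min((7 - 2*2)/1, (11 - 3*2)/1) => y in {0, ..., 3}; best 1*2 + 7*3 = 23
  x = 3: y <= min((7 - 2*3)/1, (11 - 3*3)/1) => y in {0, ..., 1}; best 1*3 + 7*1 = 10
The maximum 1x + 7y = 49 is achieved at x = 0, y = 7.
Check: 2*0 + 1*7 = 7 <= 7 and 3*0 + 1*7 = 7 <= 11.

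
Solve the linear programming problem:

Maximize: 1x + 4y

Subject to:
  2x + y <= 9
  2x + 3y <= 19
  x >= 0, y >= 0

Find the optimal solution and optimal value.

Feasible vertices: (0, 0), (0, 19/3), (2, 5), (9/2, 0)
Objective 1x + 4y at each:
  (0, 0): 0
  (0, 19/3): 76/3
  (2, 5): 22
  (9/2, 0): 9/2
Maximum is 76/3 at (0, 19/3).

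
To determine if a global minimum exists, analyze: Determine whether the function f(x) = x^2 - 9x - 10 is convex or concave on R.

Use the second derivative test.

f(x) = x^2 - 9x - 10
f'(x) = 2x - 9
f''(x) = 2
Since f''(x) = 2 > 0 for all x, f is convex on R.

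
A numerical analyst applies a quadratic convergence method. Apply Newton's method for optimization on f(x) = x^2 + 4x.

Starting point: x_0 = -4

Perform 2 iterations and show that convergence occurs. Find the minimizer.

f(x) = x^2 + 4x, f'(x) = 2x + (4), f''(x) = 2
Step 1: f'(-4) = -4, x_1 = -4 - -4/2 = -2
Step 2: f'(-2) = 0, x_2 = -2 (converged)
Newton's method converges in 1 step for quadratics.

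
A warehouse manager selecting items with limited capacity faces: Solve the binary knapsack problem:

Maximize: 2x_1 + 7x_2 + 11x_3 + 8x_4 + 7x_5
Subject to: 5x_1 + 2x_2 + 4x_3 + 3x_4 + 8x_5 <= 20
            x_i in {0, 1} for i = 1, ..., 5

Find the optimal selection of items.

Items: item 1 (v=2, w=5), item 2 (v=7, w=2), item 3 (v=11, w=4), item 4 (v=8, w=3), item 5 (v=7, w=8)
Capacity: 20
Checking all 32 subsets (w = total weight, v = total value):
  {}: w = 0, v = 0
  {1}: w = 5, v = 2
  {2}: w = 2, v = 7
  {3}: w = 4, v = 11
  {4}: w = 3, v = 8
  {5}: w = 8, v = 7
  {1, 2}: w = 7, v = 9
  {1, 3}: w = 9, v = 13
  {1, 4}: w = 8, v = 10
  {1, 5}: w = 13, v = 9
  {2, 3}: w = 6, v = 18
  {2, 4}: w = 5, v = 15
  {2, 5}: w = 10, v = 14
  {3, 4}: w = 7, v = 19
  {3, 5}: w = 12, v = 18
  {4, 5}: w = 11, v = 15
  {1, 2, 3}: w = 11, v = 20
  {1, 2, 4}: w = 10, v = 17
  {1, 2, 5}: w = 15, v = 16
  {1, 3, 4}: w = 12, v = 21
  {1, 3, 5}: w = 17, v = 20
  {1, 4, 5}: w = 16, v = 17
  {2, 3, 4}: w = 9, v = 26
  {2, 3, 5}: w = 14, v = 25
  {2, 4, 5}: w = 13, v = 22
  {3, 4, 5}: w = 15, v = 26
  {1, 2, 3, 4}: w = 14, v = 28
  {1, 2, 3, 5}: w = 19, v = 27
  {1, 2, 4, 5}: w = 18, v = 24
  {1, 3, 4, 5}: w = 20, v = 28
  {2, 3, 4, 5}: w = 17, v = 33
  {1, 2, 3, 4, 5}: w = 22 > 20, infeasible
Best feasible subset: items [2, 3, 4, 5]
Total weight: 17 <= 20, total value: 33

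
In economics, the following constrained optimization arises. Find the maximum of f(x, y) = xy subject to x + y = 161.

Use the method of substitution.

Substitute y = 161 - x into f(x,y) = xy:
g(x) = x(161 - x) = 161x - x^2
g'(x) = 161 - 2x = 0  =>  x = 161/2
y = 161 - 161/2 = 161/2
Maximum value = (161/2) * (161/2) = 25921/4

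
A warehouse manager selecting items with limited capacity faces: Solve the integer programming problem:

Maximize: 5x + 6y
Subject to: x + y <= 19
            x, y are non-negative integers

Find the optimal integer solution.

Objective: 5x + 6y, constraint: x + y <= 19
Coefficient of y is 6 > coefficient of x is 5, so allocate the entire budget to y.
Optimal: x = 0, y = 19, value = 114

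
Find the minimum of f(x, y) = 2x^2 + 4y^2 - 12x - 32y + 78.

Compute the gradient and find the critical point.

f(x,y) = 2x^2 + 4y^2 - 12x - 32y + 78
df/dx = 4x + (-12) = 0  =>  x = 3
df/dy = 8y + (-32) = 0  =>  y = 4
f(3, 4) = 2*(3)^2 + 4*(4)^2 + -12*(3) + -32*(4) + 78 = -4
Hessian is diagonal with entries 4, 8 > 0, so this is a minimum.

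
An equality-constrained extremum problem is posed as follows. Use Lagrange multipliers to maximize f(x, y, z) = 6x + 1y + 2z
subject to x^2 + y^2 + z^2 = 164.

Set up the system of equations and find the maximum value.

Lagrange conditions: 6 = 2*lambda*x, 1 = 2*lambda*y, 2 = 2*lambda*z
So x:6 = y:1 = z:2, i.e. x = 6t, y = 1t, z = 2t
Constraint: t^2*(6^2 + 1^2 + 2^2) = 164
  t^2 * 41 = 164  =>  t = sqrt(4)
Maximum = 6*6t + 1*1t + 2*2t = 41*sqrt(4) = 82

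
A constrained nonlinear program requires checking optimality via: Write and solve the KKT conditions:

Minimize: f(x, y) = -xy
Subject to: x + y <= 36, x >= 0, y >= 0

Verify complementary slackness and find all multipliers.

Problem: min -xy s.t. x + y <= 36 (multiplier lambda), x >= 0 (mu_x), y >= 0 (mu_y)
KKT stationarity: -y + lambda - mu_x = 0, -x + lambda - mu_y = 0, with lambda, mu_x, mu_y >= 0
Complementary slackness: lambda*(x + y - 36) = 0, mu_x*x = 0, mu_y*y = 0
If lambda = 0: y = -mu_x <= 0 and x = -mu_y <= 0 force x = y = 0 with f = 0; but x = y = 18 is feasible with f = -324 < 0, so this is not the minimum. Hence lambda > 0 and x + y = 36.
Try x > 0, y > 0 (so mu_x = mu_y = 0): y = lambda, x = lambda => x = y = lambda
x + y = 36 => 2*lambda = 36 => lambda = 18
x* = y* = 18 > 0, consistent with mu_x = mu_y = 0.
(Any feasible point with x = 0 or y = 0 has f = 0 > -324, so the minimum is not on those boundaries.)
min(-xy) = -324 (i.e. max xy = 324)
Multipliers: lambda = 18, mu_x = 0, mu_y = 0
Complementary slackness: lambda*(x + y - 36) = 18*(18 + 18 - 36) = 0, mu_x*x = 0*18 = 0, mu_y*y = 0*18 = 0. Satisfied.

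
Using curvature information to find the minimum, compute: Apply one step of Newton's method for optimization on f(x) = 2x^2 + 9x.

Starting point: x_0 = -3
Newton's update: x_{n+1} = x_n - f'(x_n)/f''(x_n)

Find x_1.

f(x) = 2x^2 + 9x
f'(x) = 4x + (9), f''(x) = 4
Newton step: x_1 = x_0 - f'(x_0)/f''(x_0)
f'(-3) = -3
x_1 = -3 - -3/4 = -9/4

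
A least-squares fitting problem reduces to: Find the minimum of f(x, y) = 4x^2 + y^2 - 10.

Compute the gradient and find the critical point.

f(x,y) = 4x^2 + y^2 - 10
df/dx = 8x + (0) = 0  =>  x = 0
df/dy = 2y + (0) = 0  =>  y = 0
f(0, 0) = 4*(0)^2 + 1*(0)^2 + -10 = -10
Hessian is diagonal with entries 8, 2 > 0, so this is a minimum.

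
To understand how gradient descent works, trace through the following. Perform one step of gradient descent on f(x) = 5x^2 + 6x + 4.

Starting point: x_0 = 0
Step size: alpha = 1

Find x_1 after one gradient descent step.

f(x) = 5x^2 + 6x + 4
f'(x) = 10x + 6
f'(0) = 10*0 + (6) = 6
x_1 = x_0 - alpha * f'(x_0) = 0 - 1 * 6 = -6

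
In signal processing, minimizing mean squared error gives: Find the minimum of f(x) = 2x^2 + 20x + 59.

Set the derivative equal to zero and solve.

f(x) = 2x^2 + 20x + 59
f'(x) = 4x + (20) = 0
x = -20/4 = -5
f(-5) = 9
Since f''(x) = 4 > 0, this is a minimum.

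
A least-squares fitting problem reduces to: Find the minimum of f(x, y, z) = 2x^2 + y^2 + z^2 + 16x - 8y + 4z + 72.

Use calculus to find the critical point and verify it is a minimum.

f(x,y,z) = 2x^2 + y^2 + z^2 + 16x - 8y + 4z + 72
df/dx = 4x + (16) = 0 => x = -4
df/dy = 2y + (-8) = 0 => y = 4
df/dz = 2z + (4) = 0 => z = -2
f(-4,4,-2) = 2*(-4)^2 + 1*(4)^2 + 1*(-2)^2 + 16*(-4) + -8*(4) + 4*(-2) + 72 = 20
Hessian is diagonal with entries 4, 2, 2 > 0, confirmed minimum.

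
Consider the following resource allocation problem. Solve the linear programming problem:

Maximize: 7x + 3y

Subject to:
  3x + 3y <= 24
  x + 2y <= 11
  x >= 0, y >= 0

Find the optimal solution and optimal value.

Feasible vertices: (0, 0), (0, 11/2), (5, 3), (8, 0)
Objective 7x + 3y at each:
  (0, 0): 0
  (0, 11/2): 33/2
  (5, 3): 44
  (8, 0): 56
Maximum is 56 at (8, 0).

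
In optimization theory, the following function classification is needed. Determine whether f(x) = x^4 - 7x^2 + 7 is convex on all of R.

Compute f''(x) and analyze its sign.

f(x) = x^4 - 7x^2 + 7
f'(x) = 4x^3 + -14x
f''(x) = 12x^2 + -14
f''(0) = -14 < 0, so not convex near x = 0
Therefore, f is not globally convex on R.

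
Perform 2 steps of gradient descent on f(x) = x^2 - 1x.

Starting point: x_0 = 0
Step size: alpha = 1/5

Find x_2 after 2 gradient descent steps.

f(x) = x^2 - 1x, f'(x) = 2x + (-1)
Step 1: f'(0) = -1, x_1 = 0 - 1/5 * -1 = 1/5
Step 2: f'(1/5) = -3/5, x_2 = 1/5 - 1/5 * -3/5 = 8/25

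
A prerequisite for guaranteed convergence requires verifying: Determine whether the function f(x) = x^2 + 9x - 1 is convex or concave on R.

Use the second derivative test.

f(x) = x^2 + 9x - 1
f'(x) = 2x + 9
f''(x) = 2
Since f''(x) = 2 > 0 for all x, f is convex on R.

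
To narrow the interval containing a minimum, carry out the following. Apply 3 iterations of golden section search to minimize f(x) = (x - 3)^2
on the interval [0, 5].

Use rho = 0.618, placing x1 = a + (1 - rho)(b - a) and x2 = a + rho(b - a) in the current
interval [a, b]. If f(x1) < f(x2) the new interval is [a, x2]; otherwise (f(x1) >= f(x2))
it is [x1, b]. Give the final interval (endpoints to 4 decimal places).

Golden section search for min of f(x) = (x - 3)^2 on [0, 5].
Each step: x1 = a + (1 - rho)(b - a), x2 = a + rho(b - a); if f(x1) < f(x2) keep [a, x2], otherwise keep [x1, b].
Step 1: [0.0000, 5.0000], x1=1.9100 (f=1.1881), x2=3.0900 (f=0.0081); f(x1) > f(x2) => keep [1.9100, 5.0000]
Step 2: [1.9100, 5.0000], x1=3.0904 (f=0.0082), x2=3.8196 (f=0.6718); f(x1) < f(x2) => keep [1.9100, 3.8196]
Step 3: [1.9100, 3.8196], x1=2.6395 (f=0.1300), x2=3.0901 (f=0.0081); f(x1) > f(x2) => keep [2.6395, 3.8196]
Final interval: [2.6395, 3.8196]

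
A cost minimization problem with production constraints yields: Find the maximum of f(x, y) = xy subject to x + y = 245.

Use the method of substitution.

Substitute y = 245 - x into f(x,y) = xy:
g(x) = x(245 - x) = 245x - x^2
g'(x) = 245 - 2x = 0  =>  x = 245/2
y = 245 - 245/2 = 245/2
Maximum value = (245/2) * (245/2) = 60025/4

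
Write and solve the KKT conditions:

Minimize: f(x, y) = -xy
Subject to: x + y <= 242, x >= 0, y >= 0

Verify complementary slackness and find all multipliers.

Problem: min -xy s.t. x + y <= 242 (multiplier lambda), x >= 0 (mu_x), y >= 0 (mu_y)
KKT stationarity: -y + lambda - mu_x = 0, -x + lambda - mu_y = 0, with lambda, mu_x, mu_y >= 0
Complementary slackness: lambda*(x + y - 242) = 0, mu_x*x = 0, mu_y*y = 0
If lambda = 0: y = -mu_x <= 0 and x = -mu_y <= 0 force x = y = 0 with f = 0; but x = y = 121 is feasible with f = -14641 < 0, so this is not the minimum. Hence lambda > 0 and x + y = 242.
Try x > 0, y > 0 (so mu_x = mu_y = 0): y = lambda, x = lambda => x = y = lambda
x + y = 242 => 2*lambda = 242 => lambda = 121
x* = y* = 121 > 0, consistent with mu_x = mu_y = 0.
(Any feasible point with x = 0 or y = 0 has f = 0 > -14641, so the minimum is not on those boundaries.)
min(-xy) = -14641 (i.e. max xy = 14641)
Multipliers: lambda = 121, mu_x = 0, mu_y = 0
Complementary slackness: lambda*(x + y - 242) = 121*(121 + 121 - 242) = 0, mu_x*x = 0*121 = 0, mu_y*y = 0*121 = 0. Satisfied.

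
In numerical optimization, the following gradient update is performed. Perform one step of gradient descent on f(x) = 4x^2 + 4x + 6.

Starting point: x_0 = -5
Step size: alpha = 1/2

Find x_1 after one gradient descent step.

f(x) = 4x^2 + 4x + 6
f'(x) = 8x + 4
f'(-5) = 8*-5 + (4) = -36
x_1 = x_0 - alpha * f'(x_0) = -5 - 1/2 * -36 = 13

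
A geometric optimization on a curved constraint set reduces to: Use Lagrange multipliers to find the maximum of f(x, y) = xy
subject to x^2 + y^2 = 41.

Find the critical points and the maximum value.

Lagrange conditions: y = 2*lambda*x and x = 2*lambda*y
If x = 0 then y = 0, violating the constraint, so x, y != 0.
Dividing: y/x = x/y => x^2 = y^2 => y = x or y = -x
Constraint: 2x^2 = 41 => x^2 = 41/2 => x = +/-sqrt(41/2)
Critical points: (sqrt(41/2), sqrt(41/2)), (-sqrt(41/2), -sqrt(41/2)), (sqrt(41/2), -sqrt(41/2)), (-sqrt(41/2), sqrt(41/2))
  y = x:  xy = x^2 = 41/2  at (sqrt(41/2), sqrt(41/2)) and (-sqrt(41/2), -sqrt(41/2))
  y = -x: xy = -x^2 = -41/2 at (sqrt(41/2), -sqrt(41/2)) and (-sqrt(41/2), sqrt(41/2))
Maximum xy = 41/2 at (sqrt(41/2), sqrt(41/2)) and (-sqrt(41/2), -sqrt(41/2))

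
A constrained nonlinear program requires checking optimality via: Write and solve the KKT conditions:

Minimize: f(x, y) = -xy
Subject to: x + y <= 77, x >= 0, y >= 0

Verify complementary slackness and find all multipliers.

Problem: min -xy s.t. x + y <= 77 (multiplier lambda), x >= 0 (mu_x), y >= 0 (mu_y)
KKT stationarity: -y + lambda - mu_x = 0, -x + lambda - mu_y = 0, with lambda, mu_x, mu_y >= 0
Complementary slackness: lambda*(x + y - 77) = 0, mu_x*x = 0, mu_y*y = 0
If lambda = 0: y = -mu_x <= 0 and x = -mu_y <= 0 force x = y = 0 with f = 0; but x = y = 77/2 is feasible with f = -5929/4 < 0, so this is not the minimum. Hence lambda > 0 and x + y = 77.
Try x > 0, y > 0 (so mu_x = mu_y = 0): y = lambda, x = lambda => x = y = lambda
x + y = 77 => 2*lambda = 77 => lambda = 77/2
x* = y* = 77/2 > 0, consistent with mu_x = mu_y = 0.
(Any feasible point with x = 0 or y = 0 has f = 0 > -5929/4, so the minimum is not on those boundaries.)
min(-xy) = -5929/4 (i.e. max xy = 5929/4)
Multipliers: lambda = 77/2, mu_x = 0, mu_y = 0
Complementary slackness: lambda*(x + y - 77) = 77/2*(77/2 + 77/2 - 77) = 0, mu_x*x = 0*77/2 = 0, mu_y*y = 0*77/2 = 0. Satisfied.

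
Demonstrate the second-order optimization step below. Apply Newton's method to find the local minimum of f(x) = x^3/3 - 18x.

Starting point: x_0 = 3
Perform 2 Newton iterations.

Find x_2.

f(x) = x^3/3 - 18x
f'(x) = x^2 - 18, f''(x) = 2x
Newton update: x_{n+1} = x_n - (x_n^2 - 18)/(2*x_n)
Step 1: x_0 = 3, f'=-9, f''=6, x_1 = 9/2
Step 2: x_1 = 9/2, f'=9/4, f''=9, x_2 = 17/4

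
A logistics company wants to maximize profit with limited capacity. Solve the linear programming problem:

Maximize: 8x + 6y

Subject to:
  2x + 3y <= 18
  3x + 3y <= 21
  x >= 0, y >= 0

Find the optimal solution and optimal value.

Feasible vertices: (0, 0), (0, 6), (3, 4), (7, 0)
Objective 8x + 6y at each:
  (0, 0): 0
  (0, 6): 36
  (3, 4): 48
  (7, 0): 56
Maximum is 56 at (7, 0).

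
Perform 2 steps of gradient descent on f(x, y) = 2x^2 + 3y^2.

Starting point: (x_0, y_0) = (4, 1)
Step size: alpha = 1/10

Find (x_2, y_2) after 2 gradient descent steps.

f(x,y) = 2x^2 + 3y^2
grad_x = 4x + 0y, grad_y = 6y + 0x
Step 1: grad = (16, 6), (12/5, 2/5)
Step 2: grad = (48/5, 12/5), (36/25, 4/25)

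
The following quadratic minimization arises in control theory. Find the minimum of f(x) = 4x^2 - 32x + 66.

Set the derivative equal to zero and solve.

f(x) = 4x^2 - 32x + 66
f'(x) = 8x + (-32) = 0
x = 32/8 = 4
f(4) = 2
Since f''(x) = 8 > 0, this is a minimum.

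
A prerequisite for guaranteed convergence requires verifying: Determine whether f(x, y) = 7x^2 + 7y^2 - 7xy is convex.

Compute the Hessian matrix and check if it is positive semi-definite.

f(x,y) = 7x^2 + 7y^2 - 7xy
Hessian H = [[14, -7], [-7, 14]]
trace(H) = 28, det(H) = 147
Eigenvalues: (28 +/- sqrt(196)) / 2 = 21, 7
Since both eigenvalues > 0, f is convex.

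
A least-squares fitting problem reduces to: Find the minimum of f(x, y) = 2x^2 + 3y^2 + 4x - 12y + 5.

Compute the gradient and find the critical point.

f(x,y) = 2x^2 + 3y^2 + 4x - 12y + 5
df/dx = 4x + (4) = 0  =>  x = -1
df/dy = 6y + (-12) = 0  =>  y = 2
f(-1, 2) = 2*(-1)^2 + 3*(2)^2 + 4*(-1) + -12*(2) + 5 = -9
Hessian is diagonal with entries 4, 6 > 0, so this is a minimum.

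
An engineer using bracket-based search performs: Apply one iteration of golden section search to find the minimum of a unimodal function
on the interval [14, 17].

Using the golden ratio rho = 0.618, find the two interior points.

Golden section search on [14, 17].
Golden ratio rho = 0.618 (approx).
Interior points:
  x_1 = 14 + (1-0.618)*3 = 15.1460
  x_2 = 14 + 0.618*3 = 15.8540
Compare f(x_1) and f(x_2) to determine which subinterval to keep.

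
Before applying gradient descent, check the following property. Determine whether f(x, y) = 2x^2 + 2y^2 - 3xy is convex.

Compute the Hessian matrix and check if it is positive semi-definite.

f(x,y) = 2x^2 + 2y^2 - 3xy
Hessian H = [[4, -3], [-3, 4]]
trace(H) = 8, det(H) = 7
Eigenvalues: (8 +/- sqrt(36)) / 2 = 7, 1
Since both eigenvalues > 0, f is convex.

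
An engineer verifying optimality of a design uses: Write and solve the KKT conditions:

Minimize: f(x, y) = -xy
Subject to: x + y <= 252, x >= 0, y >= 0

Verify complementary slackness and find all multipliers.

Problem: min -xy s.t. x + y <= 252 (multiplier lambda), x >= 0 (mu_x), y >= 0 (mu_y)
KKT stationarity: -y + lambda - mu_x = 0, -x + lambda - mu_y = 0, with lambda, mu_x, mu_y >= 0
Complementary slackness: lambda*(x + y - 252) = 0, mu_x*x = 0, mu_y*y = 0
If lambda = 0: y = -mu_x <= 0 and x = -mu_y <= 0 force x = y = 0 with f = 0; but x = y = 126 is feasible with f = -15876 < 0, so this is not the minimum. Hence lambda > 0 and x + y = 252.
Try x > 0, y > 0 (so mu_x = mu_y = 0): y = lambda, x = lambda => x = y = lambda
x + y = 252 => 2*lambda = 252 => lambda = 126
x* = y* = 126 > 0, consistent with mu_x = mu_y = 0.
(Any feasible point with x = 0 or y = 0 has f = 0 > -15876, so the minimum is not on those boundaries.)
min(-xy) = -15876 (i.e. max xy = 15876)
Multipliers: lambda = 126, mu_x = 0, mu_y = 0
Complementary slackness: lambda*(x + y - 252) = 126*(126 + 126 - 252) = 0, mu_x*x = 0*126 = 0, mu_y*y = 0*126 = 0. Satisfied.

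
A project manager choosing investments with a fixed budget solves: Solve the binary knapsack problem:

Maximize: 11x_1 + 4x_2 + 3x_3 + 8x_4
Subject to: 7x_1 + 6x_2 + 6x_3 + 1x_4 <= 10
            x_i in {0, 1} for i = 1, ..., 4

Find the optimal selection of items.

Items: item 1 (v=11, w=7), item 2 (v=4, w=6), item 3 (v=3, w=6), item 4 (v=8, w=1)
Capacity: 10
Checking all 16 subsets (w = total weight, v = total value):
  {}: w = 0, v = 0
  {1}: w = 7, v = 11
  {2}: w = 6, v = 4
  {3}: w = 6, v = 3
  {4}: w = 1, v = 8
  {1, 2}: w = 13 > 10, infeasible
  {1, 3}: w = 13 > 10, infeasible
  {1, 4}: w = 8, v = 19
  {2, 3}: w = 12 > 10, infeasible
  {2, 4}: w = 7, v = 12
  {3, 4}: w = 7, v = 11
  {1, 2, 3}: w = 19 > 10, infeasible
  {1, 2, 4}: w = 14 > 10, infeasible
  {1, 3, 4}: w = 14 > 10, infeasible
  {2, 3, 4}: w = 13 > 10, infeasible
  {1, 2, 3, 4}: w = 20 > 10, infeasible
Best feasible subset: items [1, 4]
Total weight: 8 <= 10, total value: 19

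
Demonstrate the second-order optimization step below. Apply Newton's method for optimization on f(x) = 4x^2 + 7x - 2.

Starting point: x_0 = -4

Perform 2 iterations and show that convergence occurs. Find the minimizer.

f(x) = 4x^2 + 7x - 2, f'(x) = 8x + (7), f''(x) = 8
Step 1: f'(-4) = -25, x_1 = -4 - -25/8 = -7/8
Step 2: f'(-7/8) = 0, x_2 = -7/8 (converged)
Newton's method converges in 1 step for quadratics.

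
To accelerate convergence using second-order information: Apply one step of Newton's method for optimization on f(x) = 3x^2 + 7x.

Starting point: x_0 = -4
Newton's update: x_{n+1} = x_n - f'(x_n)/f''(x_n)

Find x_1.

f(x) = 3x^2 + 7x
f'(x) = 6x + (7), f''(x) = 6
Newton step: x_1 = x_0 - f'(x_0)/f''(x_0)
f'(-4) = -17
x_1 = -4 - -17/6 = -7/6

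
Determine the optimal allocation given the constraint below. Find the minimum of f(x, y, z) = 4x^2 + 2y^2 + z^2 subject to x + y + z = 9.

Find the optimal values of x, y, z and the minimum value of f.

Using Lagrange multipliers on f = 4x^2 + 2y^2 + z^2 with constraint x + y + z = 9:
Conditions: 2*4*x = lambda, 2*2*y = lambda, 2*1*z = lambda
So x = lambda/8, y = lambda/4, z = lambda/2
Substituting into constraint: lambda * (7/8) = 9
lambda = 72/7
x = 9/7, y = 18/7, z = 36/7
Minimum value = 324/7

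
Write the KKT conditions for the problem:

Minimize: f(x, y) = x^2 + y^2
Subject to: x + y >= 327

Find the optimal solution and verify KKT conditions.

KKT conditions for min x^2 + y^2 s.t. x + y >= 327:
Stationarity: 2x = mu, 2y = mu
So x = y = mu/2.
Complementary slackness: mu*(x + y - 327) = 0
Primal feasibility: x + y >= 327; dual feasibility: mu >= 0
If mu = 0 then x = y = 0, but 0 + 0 < 327 is infeasible, so the constraint is active.
Constraint active: x + y = 2*(mu/2) = 327 => mu = 327
x = y = 327/2, f = 106929/2
Verify: stationarity 2*(327/2) = 327 = mu; primal 327/2 + 327/2 = 327 >= 327; dual mu = 327 >= 0; complementary slackness 327*(327 - 327) = 0. All KKT conditions hold.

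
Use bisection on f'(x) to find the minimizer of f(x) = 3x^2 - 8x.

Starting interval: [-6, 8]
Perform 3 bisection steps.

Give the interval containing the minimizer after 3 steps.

Finding critical point of f(x) = 3x^2 - 8x using bisection on f'(x) = 6x + -8.
f'(x) = 0 when x = 4/3.
Starting interval: [-6, 8]
Step 1: mid = 1, f'(mid) = -2, new interval = [1, 8]
Step 2: mid = 9/2, f'(mid) = 19, new interval = [1, 9/2]
Step 3: mid = 11/4, f'(mid) = 17/2, new interval = [1, 11/4]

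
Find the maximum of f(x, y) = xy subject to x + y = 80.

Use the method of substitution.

Substitute y = 80 - x into f(x,y) = xy:
g(x) = x(80 - x) = 80x - x^2
g'(x) = 80 - 2x = 0  =>  x = 40
y = 80 - 40 = 40
Maximum value = 40 * 40 = 1600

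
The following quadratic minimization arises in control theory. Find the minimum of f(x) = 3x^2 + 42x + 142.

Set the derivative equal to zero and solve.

f(x) = 3x^2 + 42x + 142
f'(x) = 6x + (42) = 0
x = -42/6 = -7
f(-7) = -5
Since f''(x) = 6 > 0, this is a minimum.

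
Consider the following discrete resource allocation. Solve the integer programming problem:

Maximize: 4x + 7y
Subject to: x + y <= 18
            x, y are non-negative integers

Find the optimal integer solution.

Objective: 4x + 7y, constraint: x + y <= 18
Coefficient of y is 7 > coefficient of x is 4, so allocate the entire budget to y.
Optimal: x = 0, y = 18, value = 126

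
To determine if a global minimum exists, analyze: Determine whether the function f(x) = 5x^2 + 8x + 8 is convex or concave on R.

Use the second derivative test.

f(x) = 5x^2 + 8x + 8
f'(x) = 10x + 8
f''(x) = 10
Since f''(x) = 10 > 0 for all x, f is convex on R.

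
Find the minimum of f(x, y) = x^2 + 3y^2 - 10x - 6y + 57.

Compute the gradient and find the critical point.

f(x,y) = x^2 + 3y^2 - 10x - 6y + 57
df/dx = 2x + (-10) = 0  =>  x = 5
df/dy = 6y + (-6) = 0  =>  y = 1
f(5, 1) = 1*(5)^2 + 3*(1)^2 + -10*(5) + -6*(1) + 57 = 29
Hessian is diagonal with entries 2, 6 > 0, so this is a minimum.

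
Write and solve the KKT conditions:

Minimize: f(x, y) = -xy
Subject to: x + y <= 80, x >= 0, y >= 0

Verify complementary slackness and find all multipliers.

Problem: min -xy s.t. x + y <= 80 (multiplier lambda), x >= 0 (mu_x), y >= 0 (mu_y)
KKT stationarity: -y + lambda - mu_x = 0, -x + lambda - mu_y = 0, with lambda, mu_x, mu_y >= 0
Complementary slackness: lambda*(x + y - 80) = 0, mu_x*x = 0, mu_y*y = 0
If lambda = 0: y = -mu_x <= 0 and x = -mu_y <= 0 force x = y = 0 with f = 0; but x = y = 40 is feasible with f = -1600 < 0, so this is not the minimum. Hence lambda > 0 and x + y = 80.
Try x > 0, y > 0 (so mu_x = mu_y = 0): y = lambda, x = lambda => x = y = lambda
x + y = 80 => 2*lambda = 80 => lambda = 40
x* = y* = 40 > 0, consistent with mu_x = mu_y = 0.
(Any feasible point with x = 0 or y = 0 has f = 0 > -1600, so the minimum is not on those boundaries.)
min(-xy) = -1600 (i.e. max xy = 1600)
Multipliers: lambda = 40, mu_x = 0, mu_y = 0
Complementary slackness: lambda*(x + y - 80) = 40*(40 + 40 - 80) = 0, mu_x*x = 0*40 = 0, mu_y*y = 0*40 = 0. Satisfied.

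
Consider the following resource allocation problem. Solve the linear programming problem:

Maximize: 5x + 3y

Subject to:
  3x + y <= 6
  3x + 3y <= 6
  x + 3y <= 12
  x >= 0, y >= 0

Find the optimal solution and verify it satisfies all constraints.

Feasible vertices: (0, 0), (0, 2), (2, 0)
Objective 5x + 3y at each vertex:
  (0, 0): 0
  (0, 2): 6
  (2, 0): 10
Maximum is 10 at (2, 0).
Verify constraints at (x, y) = (2, 0):
  3*2 + 1*0 = 6 <= 6 (active)
  3*2 + 3*0 = 6 <= 6 (active)
  1*2 + 3*0 = 2 <= 12
  x = 2 >= 0, y = 0 >= 0. All constraints satisfied.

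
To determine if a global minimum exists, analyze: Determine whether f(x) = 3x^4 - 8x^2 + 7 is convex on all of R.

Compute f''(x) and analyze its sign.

f(x) = 3x^4 - 8x^2 + 7
f'(x) = 12x^3 + -16x
f''(x) = 36x^2 + -16
f''(0) = -16 < 0, so not convex near x = 0
Therefore, f is not globally convex on R.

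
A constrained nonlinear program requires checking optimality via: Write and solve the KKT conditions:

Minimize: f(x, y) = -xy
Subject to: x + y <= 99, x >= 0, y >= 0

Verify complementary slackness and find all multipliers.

Problem: min -xy s.t. x + y <= 99 (multiplier lambda), x >= 0 (mu_x), y >= 0 (mu_y)
KKT stationarity: -y + lambda - mu_x = 0, -x + lambda - mu_y = 0, with lambda, mu_x, mu_y >= 0
Complementary slackness: lambda*(x + y - 99) = 0, mu_x*x = 0, mu_y*y = 0
If lambda = 0: y = -mu_x <= 0 and x = -mu_y <= 0 force x = y = 0 with f = 0; but x = y = 99/2 is feasible with f = -9801/4 < 0, so this is not the minimum. Hence lambda > 0 and x + y = 99.
Try x > 0, y > 0 (so mu_x = mu_y = 0): y = lambda, x = lambda => x = y = lambda
x + y = 99 => 2*lambda = 99 => lambda = 99/2
x* = y* = 99/2 > 0, consistent with mu_x = mu_y = 0.
(Any feasible point with x = 0 or y = 0 has f = 0 > -9801/4, so the minimum is not on those boundaries.)
min(-xy) = -9801/4 (i.e. max xy = 9801/4)
Multipliers: lambda = 99/2, mu_x = 0, mu_y = 0
Complementary slackness: lambda*(x + y - 99) = 99/2*(99/2 + 99/2 - 99) = 0, mu_x*x = 0*99/2 = 0, mu_y*y = 0*99/2 = 0. Satisfied.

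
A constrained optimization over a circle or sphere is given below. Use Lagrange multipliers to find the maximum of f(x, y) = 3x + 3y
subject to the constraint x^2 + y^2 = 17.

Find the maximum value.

Set up Lagrange conditions: grad f = lambda * grad g
  3 = 2*lambda*x
  3 = 2*lambda*y
From these: x/y = 3/3, so x = 3t, y = 3t for some t.
Substitute into constraint: (3t)^2 + (3t)^2 = 17
  t^2 * 18 = 17
  t = sqrt(17/18)
Maximum = 3*x + 3*y = (3^2 + 3^2)*t = 18 * sqrt(17/18) = sqrt(306)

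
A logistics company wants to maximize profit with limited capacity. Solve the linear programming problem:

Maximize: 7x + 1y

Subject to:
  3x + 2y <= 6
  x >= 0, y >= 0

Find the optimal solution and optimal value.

The feasible region has vertices at [(0, 0), (2, 0), (0, 3)].
Checking objective 7x + 1y at each vertex:
  (0, 0): 7*0 + 1*0 = 0
  (2, 0): 7*2 + 1*0 = 14
  (0, 3): 7*0 + 1*3 = 3
Maximum is 14 at (2, 0).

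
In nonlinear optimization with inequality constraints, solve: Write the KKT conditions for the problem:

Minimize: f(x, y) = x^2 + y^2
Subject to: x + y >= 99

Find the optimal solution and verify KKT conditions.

KKT conditions for min x^2 + y^2 s.t. x + y >= 99:
Stationarity: 2x = mu, 2y = mu
So x = y = mu/2.
Complementary slackness: mu*(x + y - 99) = 0
Primal feasibility: x + y >= 99; dual feasibility: mu >= 0
If mu = 0 then x = y = 0, but 0 + 0 < 99 is infeasible, so the constraint is active.
Constraint active: x + y = 2*(mu/2) = 99 => mu = 99
x = y = 99/2, f = 9801/2
Verify: stationarity 2*(99/2) = 99 = mu; primal 99/2 + 99/2 = 99 >= 99; dual mu = 99 >= 0; complementary slackness 99*(99 - 99) = 0. All KKT conditions hold.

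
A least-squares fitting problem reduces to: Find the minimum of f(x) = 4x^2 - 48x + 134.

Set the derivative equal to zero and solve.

f(x) = 4x^2 - 48x + 134
f'(x) = 8x + (-48) = 0
x = 48/8 = 6
f(6) = -10
Since f''(x) = 8 > 0, this is a minimum.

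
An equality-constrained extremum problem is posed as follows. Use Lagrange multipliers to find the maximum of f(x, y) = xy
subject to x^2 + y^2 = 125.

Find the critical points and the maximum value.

Lagrange conditions: y = 2*lambda*x and x = 2*lambda*y
If x = 0 then y = 0, violating the constraint, so x, y != 0.
Dividing: y/x = x/y => x^2 = y^2 => y = x or y = -x
Constraint: 2x^2 = 125 => x^2 = 125/2 => x = +/-sqrt(125/2)
Critical points: (sqrt(125/2), sqrt(125/2)), (-sqrt(125/2), -sqrt(125/2)), (sqrt(125/2), -sqrt(125/2)), (-sqrt(125/2), sqrt(125/2))
  y = x:  xy = x^2 = 125/2  at (sqrt(125/2), sqrt(125/2)) and (-sqrt(125/2), -sqrt(125/2))
  y = -x: xy = -x^2 = -125/2 at (sqrt(125/2), -sqrt(125/2)) and (-sqrt(125/2), sqrt(125/2))
Maximum xy = 125/2 at (sqrt(125/2), sqrt(125/2)) and (-sqrt(125/2), -sqrt(125/2))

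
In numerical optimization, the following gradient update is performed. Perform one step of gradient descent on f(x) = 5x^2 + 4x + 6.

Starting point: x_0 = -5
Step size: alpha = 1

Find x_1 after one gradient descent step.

f(x) = 5x^2 + 4x + 6
f'(x) = 10x + 4
f'(-5) = 10*-5 + (4) = -46
x_1 = x_0 - alpha * f'(x_0) = -5 - 1 * -46 = 41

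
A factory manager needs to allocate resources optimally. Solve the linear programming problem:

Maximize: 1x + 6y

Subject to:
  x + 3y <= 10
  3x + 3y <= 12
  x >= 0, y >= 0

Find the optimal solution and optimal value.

Feasible vertices: (0, 0), (0, 10/3), (1, 3), (4, 0)
Objective 1x + 6y at each:
  (0, 0): 0
  (0, 10/3): 20
  (1, 3): 19
  (4, 0): 4
Maximum is 20 at (0, 10/3).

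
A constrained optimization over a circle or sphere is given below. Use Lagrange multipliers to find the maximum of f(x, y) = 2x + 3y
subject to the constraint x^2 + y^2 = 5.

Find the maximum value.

Set up Lagrange conditions: grad f = lambda * grad g
  2 = 2*lambda*x
  3 = 2*lambda*y
From these: x/y = 2/3, so x = 2t, y = 3t for some t.
Substitute into constraint: (2t)^2 + (3t)^2 = 5
  t^2 * 13 = 5
  t = sqrt(5/13)
Maximum = 2*x + 3*y = (2^2 + 3^2)*t = 13 * sqrt(5/13) = sqrt(65)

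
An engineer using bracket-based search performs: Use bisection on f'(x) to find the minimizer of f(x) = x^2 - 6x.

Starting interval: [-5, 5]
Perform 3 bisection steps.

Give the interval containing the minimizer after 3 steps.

Finding critical point of f(x) = x^2 - 6x using bisection on f'(x) = 2x + -6.
f'(x) = 0 when x = 3.
Starting interval: [-5, 5]
Step 1: mid = 0, f'(mid) = -6, new interval = [0, 5]
Step 2: mid = 5/2, f'(mid) = -1, new interval = [5/2, 5]
Step 3: mid = 15/4, f'(mid) = 3/2, new interval = [5/2, 15/4]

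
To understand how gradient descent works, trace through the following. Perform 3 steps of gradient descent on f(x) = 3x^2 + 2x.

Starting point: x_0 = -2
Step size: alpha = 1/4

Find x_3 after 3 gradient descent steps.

f(x) = 3x^2 + 2x, f'(x) = 6x + (2)
Step 1: f'(-2) = -10, x_1 = -2 - 1/4 * -10 = 1/2
Step 2: f'(1/2) = 5, x_2 = 1/2 - 1/4 * 5 = -3/4
Step 3: f'(-3/4) = -5/2, x_3 = -3/4 - 1/4 * -5/2 = -1/8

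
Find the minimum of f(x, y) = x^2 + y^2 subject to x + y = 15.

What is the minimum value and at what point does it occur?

Substitute y = 15 - x into f(x,y) = x^2 + y^2:
g(x) = x^2 + (15 - x)^2 = 2x^2 - 30x + 225
g'(x) = 4x - 30 = 0  =>  x = 15/2
y = 15 - 15/2 = 15/2
Minimum value = (15/2)^2 + (15/2)^2 = 225/2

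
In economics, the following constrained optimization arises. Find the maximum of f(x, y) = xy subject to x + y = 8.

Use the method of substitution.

Substitute y = 8 - x into f(x,y) = xy:
g(x) = x(8 - x) = 8x - x^2
g'(x) = 8 - 2x = 0  =>  x = 4
y = 8 - 4 = 4
Maximum value = 4 * 4 = 16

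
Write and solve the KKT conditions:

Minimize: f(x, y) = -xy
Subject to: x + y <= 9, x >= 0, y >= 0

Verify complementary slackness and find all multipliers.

Problem: min -xy s.t. x + y <= 9 (multiplier lambda), x >= 0 (mu_x), y >= 0 (mu_y)
KKT stationarity: -y + lambda - mu_x = 0, -x + lambda - mu_y = 0, with lambda, mu_x, mu_y >= 0
Complementary slackness: lambda*(x + y - 9) = 0, mu_x*x = 0, mu_y*y = 0
If lambda = 0: y = -mu_x <= 0 and x = -mu_y <= 0 force x = y = 0 with f = 0; but x = y = 9/2 is feasible with f = -81/4 < 0, so this is not the minimum. Hence lambda > 0 and x + y = 9.
Try x > 0, y > 0 (so mu_x = mu_y = 0): y = lambda, x = lambda => x = y = lambda
x + y = 9 => 2*lambda = 9 => lambda = 9/2
x* = y* = 9/2 > 0, consistent with mu_x = mu_y = 0.
(Any feasible point with x = 0 or y = 0 has f = 0 > -81/4, so the minimum is not on those boundaries.)
min(-xy) = -81/4 (i.e. max xy = 81/4)
Multipliers: lambda = 9/2, mu_x = 0, mu_y = 0
Complementary slackness: lambda*(x + y - 9) = 9/2*(9/2 + 9/2 - 9) = 0, mu_x*x = 0*9/2 = 0, mu_y*y = 0*9/2 = 0. Satisfied.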